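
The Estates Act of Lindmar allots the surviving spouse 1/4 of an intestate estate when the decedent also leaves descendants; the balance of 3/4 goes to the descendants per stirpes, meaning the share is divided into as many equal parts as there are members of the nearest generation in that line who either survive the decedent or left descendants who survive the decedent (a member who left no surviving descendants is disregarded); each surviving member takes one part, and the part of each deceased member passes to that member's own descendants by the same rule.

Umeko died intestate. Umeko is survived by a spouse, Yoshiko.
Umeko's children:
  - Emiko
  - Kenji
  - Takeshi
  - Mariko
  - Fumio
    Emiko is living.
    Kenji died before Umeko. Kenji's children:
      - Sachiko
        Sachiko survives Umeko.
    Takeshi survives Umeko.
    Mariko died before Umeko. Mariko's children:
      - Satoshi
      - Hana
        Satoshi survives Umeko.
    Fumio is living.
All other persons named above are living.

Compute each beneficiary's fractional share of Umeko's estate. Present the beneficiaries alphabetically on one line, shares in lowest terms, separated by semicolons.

Emiko 3/20; Fumio 3/20; Hana 3/40; Sachiko 3/20; Satoshi 3/40; Takeshi 3/20; Yoshiko 1/4

Yoshiko, as surviving spouse, takes 1/4.
The remaining 3/4 passes to Umeko's descendants per stirpes.
The 3/4 is divided into 5 equal shares of 3/20 among Emiko, Kenji, Takeshi, Mariko, Fumio.
Emiko is living and takes 3/20.
Kenji predeceased; the 3/20 allotted to Kenji's branch passes to Kenji's issue by representation.
Sachiko is the sole taker at this level and receives the full 3/20.
Takeshi is living and takes 3/20.
Mariko predeceased; the 3/20 allotted to Mariko's branch passes to Mariko's issue by representation.
The 3/20 is divided into 2 equal shares of 3/40 among Satoshi, Hana.
Satoshi is living and takes 3/40.
Hana is living and takes 3/40.
Fumio is living and takes 3/20.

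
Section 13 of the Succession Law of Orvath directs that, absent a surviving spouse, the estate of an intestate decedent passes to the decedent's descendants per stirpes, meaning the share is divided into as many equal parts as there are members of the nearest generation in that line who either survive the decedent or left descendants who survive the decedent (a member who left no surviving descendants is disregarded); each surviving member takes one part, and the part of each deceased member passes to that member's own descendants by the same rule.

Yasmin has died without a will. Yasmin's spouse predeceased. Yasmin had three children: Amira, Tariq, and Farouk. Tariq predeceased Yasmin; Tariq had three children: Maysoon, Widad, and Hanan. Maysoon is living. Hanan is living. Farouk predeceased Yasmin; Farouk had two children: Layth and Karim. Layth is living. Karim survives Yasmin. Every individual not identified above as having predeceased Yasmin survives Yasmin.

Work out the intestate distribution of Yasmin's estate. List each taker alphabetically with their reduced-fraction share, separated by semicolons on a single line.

There is no surviving spouse, so the entire estate passes to Yasmin's descendants per stirpes.
The estate is divided into 3 equal shares of 1/3 among Amira, Tariq, Farouk.
Amira is living and takes 1/3.
Tariq predeceased; the 1/3 allotted to Tariq's branch passes to Tariq's issue by representation.
The 1/3 is divided into 3 equal shares of 1/9 among Maysoon, Widad, Hanan.
Maysoon is living and takes 1/9.
Widad is living and takes 1/9.
Hanan is living and takes 1/9.
Farouk predeceased; the 1/3 allotted to Farouk's branch passes to Farouk's issue by representation.
The 1/3 is divided into 2 equal shares of 1/6 among Layth, Karim.
Layth is living and takes 1/6.
Karim is living and takes 1/6.

Amira 1/3; Hanan 1/9; Karim 1/6; Layth 1/6; Maysoon 1/9; Widad 1/9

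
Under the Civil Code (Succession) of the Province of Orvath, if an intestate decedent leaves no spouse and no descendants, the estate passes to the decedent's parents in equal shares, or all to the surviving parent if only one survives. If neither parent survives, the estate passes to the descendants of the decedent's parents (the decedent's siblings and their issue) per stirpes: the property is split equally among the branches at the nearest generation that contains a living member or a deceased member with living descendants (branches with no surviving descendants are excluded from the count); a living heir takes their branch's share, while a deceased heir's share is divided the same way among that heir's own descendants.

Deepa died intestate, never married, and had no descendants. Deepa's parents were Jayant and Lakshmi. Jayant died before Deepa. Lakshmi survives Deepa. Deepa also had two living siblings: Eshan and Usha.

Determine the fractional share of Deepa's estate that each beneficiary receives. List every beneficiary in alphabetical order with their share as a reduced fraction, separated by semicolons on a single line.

Only one parent, Lakshmi, survives, so Lakshmi takes the entire estate. The siblings take nothing because a surviving parent has priority.

Lakshmi 1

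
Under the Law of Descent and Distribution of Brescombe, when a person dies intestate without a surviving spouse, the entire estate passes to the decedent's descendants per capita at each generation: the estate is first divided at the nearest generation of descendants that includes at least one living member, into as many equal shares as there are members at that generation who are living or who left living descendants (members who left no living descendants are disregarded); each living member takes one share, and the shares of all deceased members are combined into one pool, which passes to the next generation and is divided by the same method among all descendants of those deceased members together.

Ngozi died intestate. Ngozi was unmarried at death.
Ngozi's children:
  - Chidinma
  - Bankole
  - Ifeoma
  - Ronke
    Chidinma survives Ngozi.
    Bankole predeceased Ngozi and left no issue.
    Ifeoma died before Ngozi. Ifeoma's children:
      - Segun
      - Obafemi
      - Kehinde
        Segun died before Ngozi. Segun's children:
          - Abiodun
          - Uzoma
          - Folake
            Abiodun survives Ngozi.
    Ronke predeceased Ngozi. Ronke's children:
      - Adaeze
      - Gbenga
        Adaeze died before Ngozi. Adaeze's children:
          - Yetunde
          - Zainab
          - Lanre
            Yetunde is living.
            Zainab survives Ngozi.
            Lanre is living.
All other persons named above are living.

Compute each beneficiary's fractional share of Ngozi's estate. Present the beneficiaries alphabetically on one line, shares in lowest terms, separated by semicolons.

Abiodun 2/45; Chidinma 1/3; Folake 2/45; Gbenga 2/15; Kehinde 2/15; Lanre 2/45; Obafemi 2/15; Uzoma 2/45; Yetunde 2/45; Zainab 2/45

There is no surviving spouse, so the entire estate passes to Ngozi's descendants per capita at each generation.
At generation 1 (Chidinma, Ifeoma, Ronke) there are 3 shares of (1)/3 = 1/3 each.
Living: Chidinma — each takes 1/3.
Deceased: Ifeoma and Ronke. Their combined 2/3 is pooled and carried to generation 2.
At generation 2 (Segun, Obafemi, Kehinde, Adaeze, Gbenga) there are 5 shares of (2/3)/5 = 2/15 each.
Living: Obafemi, Kehinde, and Gbenga — each takes 2/15.
Deceased: Segun and Adaeze. Their combined 4/15 is pooled and carried to generation 3.
At generation 3 (Abiodun, Uzoma, Folake, Yetunde, Zainab, Lanre) there are 6 shares of (4/15)/6 = 2/45 each.
Living: Abiodun, Uzoma, Folake, Yetunde, Zainab, and Lanre — each takes 2/45.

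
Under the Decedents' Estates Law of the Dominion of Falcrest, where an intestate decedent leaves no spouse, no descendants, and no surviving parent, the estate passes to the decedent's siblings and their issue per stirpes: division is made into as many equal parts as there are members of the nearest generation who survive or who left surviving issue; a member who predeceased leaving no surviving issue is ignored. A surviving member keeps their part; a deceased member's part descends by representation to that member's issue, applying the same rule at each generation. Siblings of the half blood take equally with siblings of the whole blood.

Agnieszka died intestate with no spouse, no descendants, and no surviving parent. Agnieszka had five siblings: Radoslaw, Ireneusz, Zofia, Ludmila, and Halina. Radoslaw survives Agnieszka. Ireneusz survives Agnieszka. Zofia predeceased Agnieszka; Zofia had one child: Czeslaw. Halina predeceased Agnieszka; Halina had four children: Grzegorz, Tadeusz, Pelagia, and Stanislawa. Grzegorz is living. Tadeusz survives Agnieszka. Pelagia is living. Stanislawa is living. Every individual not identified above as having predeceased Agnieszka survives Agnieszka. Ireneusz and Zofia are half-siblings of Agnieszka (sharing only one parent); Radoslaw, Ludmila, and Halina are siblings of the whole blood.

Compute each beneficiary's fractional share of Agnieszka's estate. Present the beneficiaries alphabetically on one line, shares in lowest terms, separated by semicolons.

No spouse, descendants, or parent survives, so the estate passes to Agnieszka's siblings per stirpes.
Half-blood and whole-blood siblings take equally under the stated rule.
The estate is divided into 5 equal shares of 1/5 among Radoslaw, Ireneusz, Zofia, Ludmila, Halina.
Radoslaw is living and takes 1/5.
Ireneusz is living and takes 1/5.
Zofia predeceased; the 1/5 allotted to Zofia's branch passes to Zofia's issue by representation.
Czeslaw is the sole taker at this level and receives the full 1/5.
Ludmila is living and takes 1/5.
Halina predeceased; the 1/5 allotted to Halina's branch passes to Halina's issue by representation.
The 1/5 is divided into 4 equal shares of 1/20 among Grzegorz, Tadeusz, Pelagia, Stanislawa.
Grzegorz is living and takes 1/20.
Tadeusz is living and takes 1/20.
Pelagia is living and takes 1/20.
Stanislawa is living and takes 1/20.

Czeslaw 1/5; Grzegorz 1/20; Ireneusz 1/5; Ludmila 1/5; Pelagia 1/20; Radoslaw 1/5; Stanislawa 1/20; Tadeusz 1/20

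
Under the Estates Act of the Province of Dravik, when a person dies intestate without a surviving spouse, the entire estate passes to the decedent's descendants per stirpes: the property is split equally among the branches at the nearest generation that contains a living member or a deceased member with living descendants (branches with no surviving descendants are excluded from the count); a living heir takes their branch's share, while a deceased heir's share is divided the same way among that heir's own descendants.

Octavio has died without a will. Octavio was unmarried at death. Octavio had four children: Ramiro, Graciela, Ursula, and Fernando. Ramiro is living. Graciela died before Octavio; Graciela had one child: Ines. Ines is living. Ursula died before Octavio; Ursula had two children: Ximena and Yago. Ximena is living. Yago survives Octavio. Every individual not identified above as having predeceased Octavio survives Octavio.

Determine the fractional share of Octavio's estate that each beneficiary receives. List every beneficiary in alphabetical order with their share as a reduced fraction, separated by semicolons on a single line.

There is no surviving spouse, so the entire estate passes to Octavio's descendants per stirpes.
The estate is divided into 4 equal shares of 1/4 among Ramiro, Graciela, Ursula, Fernando.
Ramiro is living and takes 1/4.
Graciela predeceased; the 1/4 allotted to Graciela's branch passes to Graciela's issue by representation.
Ines is the sole taker at this level and receives the full 1/4.
Ursula predeceased; the 1/4 allotted to Ursula's branch passes to Ursula's issue by representation.
The 1/4 is divided into 2 equal shares of 1/8 among Ximena, Yago.
Ximena is living and takes 1/8.
Yago is living and takes 1/8.
Fernando is living and takes 1/4.

Fernando 1/4; Ines 1/4; Ramiro 1/4; Ximena 1/8; Yago 1/8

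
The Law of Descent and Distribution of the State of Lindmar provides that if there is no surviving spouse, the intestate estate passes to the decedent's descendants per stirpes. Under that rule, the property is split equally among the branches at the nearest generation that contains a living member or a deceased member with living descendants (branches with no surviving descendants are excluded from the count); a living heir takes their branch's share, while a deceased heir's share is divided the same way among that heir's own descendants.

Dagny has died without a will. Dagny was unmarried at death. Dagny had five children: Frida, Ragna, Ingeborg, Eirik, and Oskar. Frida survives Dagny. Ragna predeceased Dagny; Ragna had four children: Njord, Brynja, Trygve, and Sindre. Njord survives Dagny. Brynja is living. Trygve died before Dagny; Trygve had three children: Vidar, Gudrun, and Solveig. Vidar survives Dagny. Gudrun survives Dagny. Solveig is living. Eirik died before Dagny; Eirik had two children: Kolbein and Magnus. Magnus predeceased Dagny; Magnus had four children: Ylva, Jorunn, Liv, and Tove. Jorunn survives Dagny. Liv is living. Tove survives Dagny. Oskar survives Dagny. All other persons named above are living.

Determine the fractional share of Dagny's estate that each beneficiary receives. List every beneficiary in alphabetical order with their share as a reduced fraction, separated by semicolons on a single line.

Brynja 1/20; Frida 1/5; Gudrun 1/60; Ingeborg 1/5; Jorunn 1/40; Kolbein 1/10; Liv 1/40; Njord 1/20; Oskar 1/5; Sindre 1/20; Solveig 1/60; Tove 1/40; Vidar 1/60; Ylva 1/40

There is no surviving spouse, so the entire estate passes to Dagny's descendants per stirpes.
The estate is divided into 5 equal shares of 1/5 among Frida, Ragna, Ingeborg, Eirik, Oskar.
Frida is living and takes 1/5.
Ragna predeceased; the 1/5 allotted to Ragna's branch passes to Ragna's issue by representation.
The 1/5 is divided into 4 equal shares of 1/20 among Njord, Brynja, Trygve, Sindre.
Njord is living and takes 1/20.
Brynja is living and takes 1/20.
Trygve predeceased; the 1/20 allotted to Trygve's branch passes to Trygve's issue by representation.
The 1/20 is divided into 3 equal shares of 1/60 among Vidar, Gudrun, Solveig.
Vidar is living and takes 1/60.
Gudrun is living and takes 1/60.
Solveig is living and takes 1/60.
Sindre is living and takes 1/20.
Ingeborg is living and takes 1/5.
Eirik predeceased; the 1/5 allotted to Eirik's branch passes to Eirik's issue by representation.
The 1/5 is divided into 2 equal shares of 1/10 among Kolbein, Magnus.
Kolbein is living and takes 1/10.
Magnus predeceased; the 1/10 allotted to Magnus's branch passes to Magnus's issue by representation.
The 1/10 is divided into 4 equal shares of 1/40 among Ylva, Jorunn, Liv, Tove.
Ylva is living and takes 1/40.
Jorunn is living and takes 1/40.
Liv is living and takes 1/40.
Tove is living and takes 1/40.
Oskar is living and takes 1/5.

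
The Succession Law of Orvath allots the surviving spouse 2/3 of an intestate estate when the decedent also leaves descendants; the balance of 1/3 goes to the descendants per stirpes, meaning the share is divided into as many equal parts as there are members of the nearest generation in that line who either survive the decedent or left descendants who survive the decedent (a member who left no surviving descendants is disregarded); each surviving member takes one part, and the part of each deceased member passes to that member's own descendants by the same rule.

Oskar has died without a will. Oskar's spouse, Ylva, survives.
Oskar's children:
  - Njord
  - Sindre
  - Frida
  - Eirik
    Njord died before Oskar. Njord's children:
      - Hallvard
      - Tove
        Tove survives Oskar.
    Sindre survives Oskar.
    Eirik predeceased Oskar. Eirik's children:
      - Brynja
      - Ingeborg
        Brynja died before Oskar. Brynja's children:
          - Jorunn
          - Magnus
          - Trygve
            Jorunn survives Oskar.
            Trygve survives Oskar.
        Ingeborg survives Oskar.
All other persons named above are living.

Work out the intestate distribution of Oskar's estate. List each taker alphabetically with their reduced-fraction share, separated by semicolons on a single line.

Frida 1/12; Hallvard 1/24; Ingeborg 1/24; Jorunn 1/72; Magnus 1/72; Sindre 1/12; Tove 1/24; Trygve 1/72; Ylva 2/3

Ylva, as surviving spouse, takes 2/3.
The remaining 1/3 passes to Oskar's descendants per stirpes.
The 1/3 is divided into 4 equal shares of 1/12 among Njord, Sindre, Frida, Eirik.
Njord predeceased; the 1/12 allotted to Njord's branch passes to Njord's issue by representation.
The 1/12 is divided into 2 equal shares of 1/24 among Hallvard, Tove.
Hallvard is living and takes 1/24.
Tove is living and takes 1/24.
Sindre is living and takes 1/12.
Frida is living and takes 1/12.
Eirik predeceased; the 1/12 allotted to Eirik's branch passes to Eirik's issue by representation.
The 1/12 is divided into 2 equal shares of 1/24 among Brynja, Ingeborg.
Brynja predeceased; the 1/24 allotted to Brynja's branch passes to Brynja's issue by representation.
The 1/24 is divided into 3 equal shares of 1/72 among Jorunn, Magnus, Trygve.
Jorunn is living and takes 1/72.
Magnus is living and takes 1/72.
Trygve is living and takes 1/72.
Ingeborg is living and takes 1/24.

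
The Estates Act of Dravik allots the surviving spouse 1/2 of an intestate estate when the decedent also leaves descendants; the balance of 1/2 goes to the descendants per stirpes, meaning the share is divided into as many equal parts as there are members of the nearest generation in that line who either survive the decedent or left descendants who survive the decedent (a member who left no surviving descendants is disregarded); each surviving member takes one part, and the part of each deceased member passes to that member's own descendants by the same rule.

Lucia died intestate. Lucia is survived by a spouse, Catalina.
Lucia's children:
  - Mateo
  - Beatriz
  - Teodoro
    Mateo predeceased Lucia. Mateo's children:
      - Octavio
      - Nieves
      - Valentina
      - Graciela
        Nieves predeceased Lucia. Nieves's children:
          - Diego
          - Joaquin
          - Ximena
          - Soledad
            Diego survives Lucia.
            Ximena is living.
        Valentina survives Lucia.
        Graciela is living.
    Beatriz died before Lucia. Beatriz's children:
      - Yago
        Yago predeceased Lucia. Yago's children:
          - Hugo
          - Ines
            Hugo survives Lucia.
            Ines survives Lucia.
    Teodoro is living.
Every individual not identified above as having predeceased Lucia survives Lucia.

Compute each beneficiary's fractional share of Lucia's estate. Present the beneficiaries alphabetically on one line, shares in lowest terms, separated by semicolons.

Catalina 1/2; Diego 1/96; Graciela 1/24; Hugo 1/12; Ines 1/12; Joaquin 1/96; Octavio 1/24; Soledad 1/96; Teodoro 1/6; Valentina 1/24; Ximena 1/96

Catalina, as surviving spouse, takes 1/2.
The remaining 1/2 passes to Lucia's descendants per stirpes.
The 1/2 is divided into 3 equal shares of 1/6 among Mateo, Beatriz, Teodoro.
Mateo predeceased; the 1/6 allotted to Mateo's branch passes to Mateo's issue by representation.
The 1/6 is divided into 4 equal shares of 1/24 among Octavio, Nieves, Valentina, Graciela.
Octavio is living and takes 1/24.
Nieves predeceased; the 1/24 allotted to Nieves's branch passes to Nieves's issue by representation.
The 1/24 is divided into 4 equal shares of 1/96 among Diego, Joaquin, Ximena, Soledad.
Diego is living and takes 1/96.
Joaquin is living and takes 1/96.
Ximena is living and takes 1/96.
Soledad is living and takes 1/96.
Valentina is living and takes 1/24.
Graciela is living and takes 1/24.
Beatriz predeceased; the 1/6 allotted to Beatriz's branch passes to Beatriz's issue by representation.
Yago's line is the sole branch at this level, so the full 1/6 passes to Yago's issue by representation.
The 1/6 is divided into 2 equal shares of 1/12 among Hugo, Ines.
Hugo is living and takes 1/12.
Ines is living and takes 1/12.
Teodoro is living and takes 1/6.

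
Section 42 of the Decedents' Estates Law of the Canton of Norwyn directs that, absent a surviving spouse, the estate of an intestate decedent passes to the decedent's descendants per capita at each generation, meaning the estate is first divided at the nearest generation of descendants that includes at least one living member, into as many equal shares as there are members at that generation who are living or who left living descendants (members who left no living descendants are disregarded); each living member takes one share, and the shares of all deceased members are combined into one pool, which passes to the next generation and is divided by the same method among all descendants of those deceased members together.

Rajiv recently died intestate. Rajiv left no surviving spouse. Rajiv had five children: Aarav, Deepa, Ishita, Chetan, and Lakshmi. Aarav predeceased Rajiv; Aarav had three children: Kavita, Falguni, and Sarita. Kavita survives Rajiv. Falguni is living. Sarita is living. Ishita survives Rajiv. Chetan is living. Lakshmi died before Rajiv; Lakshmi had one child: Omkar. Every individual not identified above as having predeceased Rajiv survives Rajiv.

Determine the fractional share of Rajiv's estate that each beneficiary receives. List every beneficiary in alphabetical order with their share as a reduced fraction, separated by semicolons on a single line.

Chetan 1/5; Deepa 1/5; Falguni 1/10; Ishita 1/5; Kavita 1/10; Omkar 1/10; Sarita 1/10

There is no surviving spouse, so the entire estate passes to Rajiv's descendants per capita at each generation.
At generation 1 (Aarav, Deepa, Ishita, Chetan, Lakshmi) there are 5 shares of (1)/5 = 1/5 each.
Living: Deepa, Ishita, and Chetan — each takes 1/5.
Deceased: Aarav and Lakshmi. Their combined 2/5 is pooled and carried to generation 2.
At generation 2 (Kavita, Falguni, Sarita, Omkar) there are 4 shares of (2/5)/4 = 1/10 each.
Living: Kavita, Falguni, Sarita, and Omkar — each takes 1/10.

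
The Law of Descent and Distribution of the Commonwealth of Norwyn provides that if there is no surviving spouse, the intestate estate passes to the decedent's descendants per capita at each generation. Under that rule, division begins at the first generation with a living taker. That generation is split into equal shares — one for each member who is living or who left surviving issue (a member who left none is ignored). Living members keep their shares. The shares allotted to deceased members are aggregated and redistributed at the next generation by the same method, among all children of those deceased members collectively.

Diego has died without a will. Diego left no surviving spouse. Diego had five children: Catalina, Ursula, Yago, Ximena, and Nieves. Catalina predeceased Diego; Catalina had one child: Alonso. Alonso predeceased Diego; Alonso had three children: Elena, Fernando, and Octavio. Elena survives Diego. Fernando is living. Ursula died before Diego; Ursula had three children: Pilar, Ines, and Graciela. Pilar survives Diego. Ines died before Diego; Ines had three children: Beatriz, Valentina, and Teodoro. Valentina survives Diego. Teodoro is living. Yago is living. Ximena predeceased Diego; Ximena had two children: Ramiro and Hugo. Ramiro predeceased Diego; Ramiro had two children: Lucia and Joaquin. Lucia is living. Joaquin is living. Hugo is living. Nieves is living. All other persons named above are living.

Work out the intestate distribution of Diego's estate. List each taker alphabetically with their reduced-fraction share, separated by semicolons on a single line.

There is no surviving spouse, so the entire estate passes to Diego's descendants per capita at each generation.
At generation 1 (Catalina, Ursula, Yago, Ximena, Nieves) there are 5 shares of (1)/5 = 1/5 each.
Living: Yago and Nieves — each takes 1/5.
Deceased: Catalina, Ursula, and Ximena. Their combined 3/5 is pooled and carried to generation 2.
At generation 2 (Alonso, Pilar, Ines, Graciela, Ramiro, Hugo) there are 6 shares of (3/5)/6 = 1/10 each.
Living: Pilar, Graciela, and Hugo — each takes 1/10.
Deceased: Alonso, Ines, and Ramiro. Their combined 3/10 is pooled and carried to generation 3.
At generation 3 (Elena, Fernando, Octavio, Beatriz, Valentina, Teodoro, Lucia, Joaquin) there are 8 shares of (3/10)/8 = 3/80 each.
Living: Elena, Fernando, Octavio, Beatriz, Valentina, Teodoro, Lucia, and Joaquin — each takes 3/80.

Beatriz 3/80; Elena 3/80; Fernando 3/80; Graciela 1/10; Hugo 1/10; Joaquin 3/80; Lucia 3/80; Nieves 1/5; Octavio 3/80; Pilar 1/10; Teodoro 3/80; Valentina 3/80; Yago 1/5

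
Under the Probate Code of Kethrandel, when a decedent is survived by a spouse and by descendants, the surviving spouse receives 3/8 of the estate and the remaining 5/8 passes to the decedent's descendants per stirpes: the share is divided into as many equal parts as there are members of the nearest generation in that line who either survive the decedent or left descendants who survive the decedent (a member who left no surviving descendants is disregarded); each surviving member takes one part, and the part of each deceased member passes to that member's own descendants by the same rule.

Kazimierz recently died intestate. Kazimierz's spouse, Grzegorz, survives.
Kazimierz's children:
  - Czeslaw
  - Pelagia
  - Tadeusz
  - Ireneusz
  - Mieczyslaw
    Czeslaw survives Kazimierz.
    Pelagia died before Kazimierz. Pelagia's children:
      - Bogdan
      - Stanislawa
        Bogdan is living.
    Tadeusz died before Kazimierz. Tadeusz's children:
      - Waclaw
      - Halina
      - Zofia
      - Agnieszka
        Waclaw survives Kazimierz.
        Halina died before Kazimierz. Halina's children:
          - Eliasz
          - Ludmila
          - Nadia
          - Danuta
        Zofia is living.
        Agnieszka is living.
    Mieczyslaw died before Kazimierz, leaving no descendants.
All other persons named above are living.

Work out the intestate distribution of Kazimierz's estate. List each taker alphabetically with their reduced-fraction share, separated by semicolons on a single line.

Agnieszka 5/128; Bogdan 5/64; Czeslaw 5/32; Danuta 5/512; Eliasz 5/512; Grzegorz 3/8; Ireneusz 5/32; Ludmila 5/512; Nadia 5/512; Stanislawa 5/64; Waclaw 5/128; Zofia 5/128

Grzegorz, as surviving spouse, takes 3/8.
The remaining 5/8 passes to Kazimierz's descendants per stirpes.
Mieczyslaw left no surviving issue, so that branch lapses and is disregarded.
The 5/8 is divided into 4 equal shares of 5/32 among Czeslaw, Pelagia, Tadeusz, Ireneusz.
Czeslaw is living and takes 5/32.
Pelagia predeceased; the 5/32 allotted to Pelagia's branch passes to Pelagia's issue by representation.
The 5/32 is divided into 2 equal shares of 5/64 among Bogdan, Stanislawa.
Bogdan is living and takes 5/64.
Stanislawa is living and takes 5/64.
Tadeusz predeceased; the 5/32 allotted to Tadeusz's branch passes to Tadeusz's issue by representation.
The 5/32 is divided into 4 equal shares of 5/128 among Waclaw, Halina, Zofia, Agnieszka.
Waclaw is living and takes 5/128.
Halina predeceased; the 5/128 allotted to Halina's branch passes to Halina's issue by representation.
The 5/128 is divided into 4 equal shares of 5/512 among Eliasz, Ludmila, Nadia, Danuta.
Eliasz is living and takes 5/512.
Ludmila is living and takes 5/512.
Nadia is living and takes 5/512.
Danuta is living and takes 5/512.
Zofia is living and takes 5/128.
Agnieszka is living and takes 5/128.
Ireneusz is living and takes 5/32.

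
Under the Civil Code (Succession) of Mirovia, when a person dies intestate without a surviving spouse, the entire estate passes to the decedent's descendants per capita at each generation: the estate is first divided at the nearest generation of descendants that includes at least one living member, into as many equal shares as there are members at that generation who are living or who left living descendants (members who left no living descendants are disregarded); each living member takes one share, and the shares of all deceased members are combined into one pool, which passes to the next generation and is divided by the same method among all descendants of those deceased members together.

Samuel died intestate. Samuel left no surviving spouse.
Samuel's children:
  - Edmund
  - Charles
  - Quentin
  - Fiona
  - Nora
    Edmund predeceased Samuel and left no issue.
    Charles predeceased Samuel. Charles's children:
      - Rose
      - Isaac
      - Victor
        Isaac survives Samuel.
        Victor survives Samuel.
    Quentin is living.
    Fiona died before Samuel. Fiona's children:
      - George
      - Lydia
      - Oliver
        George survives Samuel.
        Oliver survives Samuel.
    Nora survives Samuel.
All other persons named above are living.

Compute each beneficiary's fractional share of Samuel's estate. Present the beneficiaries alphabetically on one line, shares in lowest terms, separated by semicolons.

There is no surviving spouse, so the entire estate passes to Samuel's descendants per capita at each generation.
At generation 1 (Charles, Quentin, Fiona, Nora) there are 4 shares of (1)/4 = 1/4 each.
Living: Quentin and Nora — each takes 1/4.
Deceased: Charles and Fiona. Their combined 1/2 is pooled and carried to generation 2.
At generation 2 (Rose, Isaac, Victor, George, Lydia, Oliver) there are 6 shares of (1/2)/6 = 1/12 each.
Living: Rose, Isaac, Victor, George, Lydia, and Oliver — each takes 1/12.

George 1/12; Isaac 1/12; Lydia 1/12; Nora 1/4; Oliver 1/12; Quentin 1/4; Rose 1/12; Victor 1/12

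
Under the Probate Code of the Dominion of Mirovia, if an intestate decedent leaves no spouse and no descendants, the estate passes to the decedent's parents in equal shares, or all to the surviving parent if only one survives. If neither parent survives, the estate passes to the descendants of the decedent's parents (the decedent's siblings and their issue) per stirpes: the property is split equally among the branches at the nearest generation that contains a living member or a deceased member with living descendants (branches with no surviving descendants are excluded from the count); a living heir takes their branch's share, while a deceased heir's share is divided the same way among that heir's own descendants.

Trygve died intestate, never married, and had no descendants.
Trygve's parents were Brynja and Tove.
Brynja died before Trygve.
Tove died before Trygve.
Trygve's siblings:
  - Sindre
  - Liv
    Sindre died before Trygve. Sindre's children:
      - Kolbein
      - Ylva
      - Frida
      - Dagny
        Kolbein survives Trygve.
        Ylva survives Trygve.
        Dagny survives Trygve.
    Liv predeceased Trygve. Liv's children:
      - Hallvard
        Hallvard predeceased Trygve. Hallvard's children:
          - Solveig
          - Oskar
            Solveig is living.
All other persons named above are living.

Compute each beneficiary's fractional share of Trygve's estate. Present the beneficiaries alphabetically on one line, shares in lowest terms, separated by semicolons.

Dagny 1/8; Frida 1/8; Kolbein 1/8; Oskar 1/4; Solveig 1/4; Ylva 1/8

Neither parent survives and there are no descendants, so the estate passes to Trygve's siblings and their issue per stirpes.
The estate is divided into 2 equal shares of 1/2 among Sindre, Liv.
Sindre predeceased; the 1/2 allotted to Sindre's branch passes to Sindre's issue by representation.
The 1/2 is divided into 4 equal shares of 1/8 among Kolbein, Ylva, Frida, Dagny.
Kolbein is living and takes 1/8.
Ylva is living and takes 1/8.
Frida is living and takes 1/8.
Dagny is living and takes 1/8.
Liv predeceased; the 1/2 allotted to Liv's branch passes to Liv's issue by representation.
Hallvard's line is the sole branch at this level, so the full 1/2 passes to Hallvard's issue by representation.
The 1/2 is divided into 2 equal shares of 1/4 among Solveig, Oskar.
Solveig is living and takes 1/4.
Oskar is living and takes 1/4.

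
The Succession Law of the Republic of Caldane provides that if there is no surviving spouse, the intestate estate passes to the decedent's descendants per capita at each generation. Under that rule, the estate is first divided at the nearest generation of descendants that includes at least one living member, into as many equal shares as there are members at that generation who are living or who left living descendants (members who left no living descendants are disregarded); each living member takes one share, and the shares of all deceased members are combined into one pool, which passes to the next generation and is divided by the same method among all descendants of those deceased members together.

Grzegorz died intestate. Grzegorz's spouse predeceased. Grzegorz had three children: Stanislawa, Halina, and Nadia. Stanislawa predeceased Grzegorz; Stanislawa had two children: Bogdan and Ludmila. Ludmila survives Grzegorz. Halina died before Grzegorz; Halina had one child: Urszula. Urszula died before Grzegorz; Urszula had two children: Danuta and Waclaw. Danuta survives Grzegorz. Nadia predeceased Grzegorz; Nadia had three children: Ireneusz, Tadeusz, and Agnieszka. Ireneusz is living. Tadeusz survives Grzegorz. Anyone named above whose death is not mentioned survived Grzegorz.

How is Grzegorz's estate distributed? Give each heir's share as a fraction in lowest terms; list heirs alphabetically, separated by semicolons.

There is no surviving spouse, so the entire estate passes to Grzegorz's descendants per capita at each generation.
No one at generation 1 (Stanislawa, Halina, Nadia) is living; moving to the next generation.
At generation 2 (Bogdan, Ludmila, Urszula, Ireneusz, Tadeusz, Agnieszka) there are 6 shares of (1)/6 = 1/6 each.
Living: Bogdan, Ludmila, Ireneusz, Tadeusz, and Agnieszka — each takes 1/6.
Deceased: Urszula. That 1/6 share is carried to generation 3.
At generation 3 (Danuta, Waclaw) there are 2 shares of (1/6)/2 = 1/12 each.
Living: Danuta and Waclaw — each takes 1/12.

Agnieszka 1/6; Bogdan 1/6; Danuta 1/12; Ireneusz 1/6; Ludmila 1/6; Tadeusz 1/6; Waclaw 1/12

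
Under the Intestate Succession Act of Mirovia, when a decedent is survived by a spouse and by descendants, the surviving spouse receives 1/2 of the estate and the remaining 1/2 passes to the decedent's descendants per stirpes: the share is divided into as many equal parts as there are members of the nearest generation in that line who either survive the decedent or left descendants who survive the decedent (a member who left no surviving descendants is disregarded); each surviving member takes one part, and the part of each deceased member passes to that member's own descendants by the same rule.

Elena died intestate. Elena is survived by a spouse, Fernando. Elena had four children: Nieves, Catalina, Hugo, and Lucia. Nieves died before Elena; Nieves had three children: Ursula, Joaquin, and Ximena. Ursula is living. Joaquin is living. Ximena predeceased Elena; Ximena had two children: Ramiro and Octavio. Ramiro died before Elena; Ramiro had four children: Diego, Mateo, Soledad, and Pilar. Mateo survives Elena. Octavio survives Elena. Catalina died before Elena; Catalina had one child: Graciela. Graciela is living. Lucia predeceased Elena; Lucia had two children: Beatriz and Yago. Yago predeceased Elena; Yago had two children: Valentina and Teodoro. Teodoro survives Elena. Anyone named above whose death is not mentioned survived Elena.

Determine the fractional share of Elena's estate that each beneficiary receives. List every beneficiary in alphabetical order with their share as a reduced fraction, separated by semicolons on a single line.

Beatriz 1/16; Diego 1/192; Fernando 1/2; Graciela 1/8; Hugo 1/8; Joaquin 1/24; Mateo 1/192; Octavio 1/48; Pilar 1/192; Soledad 1/192; Teodoro 1/32; Ursula 1/24; Valentina 1/32

Fernando, as surviving spouse, takes 1/2.
The remaining 1/2 passes to Elena's descendants per stirpes.
The 1/2 is divided into 4 equal shares of 1/8 among Nieves, Catalina, Hugo, Lucia.
Nieves predeceased; the 1/8 allotted to Nieves's branch passes to Nieves's issue by representation.
The 1/8 is divided into 3 equal shares of 1/24 among Ursula, Joaquin, Ximena.
Ursula is living and takes 1/24.
Joaquin is living and takes 1/24.
Ximena predeceased; the 1/24 allotted to Ximena's branch passes to Ximena's issue by representation.
The 1/24 is divided into 2 equal shares of 1/48 among Ramiro, Octavio.
Ramiro predeceased; the 1/48 allotted to Ramiro's branch passes to Ramiro's issue by representation.
The 1/48 is divided into 4 equal shares of 1/192 among Diego, Mateo, Soledad, Pilar.
Diego is living and takes 1/192.
Mateo is living and takes 1/192.
Soledad is living and takes 1/192.
Pilar is living and takes 1/192.
Octavio is living and takes 1/48.
Catalina predeceased; the 1/8 allotted to Catalina's branch passes to Catalina's issue by representation.
Graciela is the sole taker at this level and receives the full 1/8.
Hugo is living and takes 1/8.
Lucia predeceased; the 1/8 allotted to Lucia's branch passes to Lucia's issue by representation.
The 1/8 is divided into 2 equal shares of 1/16 among Beatriz, Yago.
Beatriz is living and takes 1/16.
Yago predeceased; the 1/16 allotted to Yago's branch passes to Yago's issue by representation.
The 1/16 is divided into 2 equal shares of 1/32 among Valentina, Teodoro.
Valentina is living and takes 1/32.
Teodoro is living and takes 1/32.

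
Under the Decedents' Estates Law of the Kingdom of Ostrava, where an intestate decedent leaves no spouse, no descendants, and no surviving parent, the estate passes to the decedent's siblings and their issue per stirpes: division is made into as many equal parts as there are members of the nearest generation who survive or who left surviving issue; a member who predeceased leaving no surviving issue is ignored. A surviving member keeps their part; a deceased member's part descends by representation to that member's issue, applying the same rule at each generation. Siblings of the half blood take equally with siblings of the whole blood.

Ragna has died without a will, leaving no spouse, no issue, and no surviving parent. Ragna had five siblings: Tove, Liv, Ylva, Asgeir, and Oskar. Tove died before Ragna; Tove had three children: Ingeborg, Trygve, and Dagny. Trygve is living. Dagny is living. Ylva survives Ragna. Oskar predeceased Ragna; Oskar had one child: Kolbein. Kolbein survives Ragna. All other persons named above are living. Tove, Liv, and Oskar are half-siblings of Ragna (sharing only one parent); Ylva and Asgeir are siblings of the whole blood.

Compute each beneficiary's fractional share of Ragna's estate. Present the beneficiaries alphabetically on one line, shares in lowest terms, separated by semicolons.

No spouse, descendants, or parent survives, so the estate passes to Ragna's siblings per stirpes.
Half-blood and whole-blood siblings take equally under the stated rule.
The estate is divided into 5 equal shares of 1/5 among Tove, Liv, Ylva, Asgeir, Oskar.
Tove predeceased; the 1/5 allotted to Tove's branch passes to Tove's issue by representation.
The 1/5 is divided into 3 equal shares of 1/15 among Ingeborg, Trygve, Dagny.
Ingeborg is living and takes 1/15.
Trygve is living and takes 1/15.
Dagny is living and takes 1/15.
Liv is living and takes 1/5.
Ylva is living and takes 1/5.
Asgeir is living and takes 1/5.
Oskar predeceased; the 1/5 allotted to Oskar's branch passes to Oskar's issue by representation.
Kolbein is the sole taker at this level and receives the full 1/5.

Asgeir 1/5; Dagny 1/15; Ingeborg 1/15; Kolbein 1/5; Liv 1/5; Trygve 1/15; Ylva 1/5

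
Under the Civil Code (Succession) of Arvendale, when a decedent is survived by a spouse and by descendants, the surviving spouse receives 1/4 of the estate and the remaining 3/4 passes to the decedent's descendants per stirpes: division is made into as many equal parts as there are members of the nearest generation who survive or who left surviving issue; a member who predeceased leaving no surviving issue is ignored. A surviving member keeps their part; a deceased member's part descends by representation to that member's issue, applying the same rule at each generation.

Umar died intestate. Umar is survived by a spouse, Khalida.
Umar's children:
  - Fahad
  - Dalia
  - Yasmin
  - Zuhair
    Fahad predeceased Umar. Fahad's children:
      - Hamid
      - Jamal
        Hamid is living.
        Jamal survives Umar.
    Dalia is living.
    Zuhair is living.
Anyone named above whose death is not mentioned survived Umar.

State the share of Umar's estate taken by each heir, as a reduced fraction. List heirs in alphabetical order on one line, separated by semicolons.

Khalida, as surviving spouse, takes 1/4.
The remaining 3/4 passes to Umar's descendants per stirpes.
The 3/4 is divided into 4 equal shares of 3/16 among Fahad, Dalia, Yasmin, Zuhair.
Fahad predeceased; the 3/16 allotted to Fahad's branch passes to Fahad's issue by representation.
The 3/16 is divided into 2 equal shares of 3/32 among Hamid, Jamal.
Hamid is living and takes 3/32.
Jamal is living and takes 3/32.
Dalia is living and takes 3/16.
Yasmin is living and takes 3/16.
Zuhair is living and takes 3/16.

Dalia 3/16; Hamid 3/32; Jamal 3/32; Khalida 1/4; Yasmin 3/16; Zuhair 3/16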